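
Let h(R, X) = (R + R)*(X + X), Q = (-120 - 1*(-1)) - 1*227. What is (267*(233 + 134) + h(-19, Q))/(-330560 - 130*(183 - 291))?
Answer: -24857/63304 ≈ -0.39266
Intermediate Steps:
Q = -346 (Q = (-120 + 1) - 227 = -119 - 227 = -346)
h(R, X) = 4*R*X (h(R, X) = (2*R)*(2*X) = 4*R*X)
(267*(233 + 134) + h(-19, Q))/(-330560 - 130*(183 - 291)) = (267*(233 + 134) + 4*(-19)*(-346))/(-330560 - 130*(183 - 291)) = (267*367 + 26296)/(-330560 - 130*(-108)) = (97989 + 26296)/(-330560 + 14040) = 124285/(-316520) = 124285*(-1/316520) = -24857/63304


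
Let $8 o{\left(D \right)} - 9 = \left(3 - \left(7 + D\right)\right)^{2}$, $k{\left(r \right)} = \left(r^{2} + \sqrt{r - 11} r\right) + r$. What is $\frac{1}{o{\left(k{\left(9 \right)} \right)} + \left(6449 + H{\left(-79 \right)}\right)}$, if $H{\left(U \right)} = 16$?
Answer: $\frac{483224}{3654248137} - \frac{13536 i \sqrt{2}}{3654248137} \approx 0.00013224 - 5.2385 \cdot 10^{-6} i$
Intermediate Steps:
$k{\left(r \right)} = r + r^{2} + r \sqrt{-11 + r}$ ($k{\left(r \right)} = \left(r^{2} + \sqrt{-11 + r} r\right) + r = \left(r^{2} + r \sqrt{-11 + r}\right) + r = r + r^{2} + r \sqrt{-11 + r}$)
$o{\left(D \right)} = \frac{9}{8} + \frac{\left(-4 - D\right)^{2}}{8}$ ($o{\left(D \right)} = \frac{9}{8} + \frac{\left(3 - \left(7 + D\right)\right)^{2}}{8} = \frac{9}{8} + \frac{\left(-4 - D\right)^{2}}{8}$)
$\frac{1}{o{\left(k{\left(9 \right)} \right)} + \left(6449 + H{\left(-79 \right)}\right)} = \frac{1}{\left(\frac{9}{8} + \frac{\left(4 + 9 \left(1 + 9 + \sqrt{-11 + 9}\right)\right)^{2}}{8}\right) + \left(6449 + 16\right)} = \frac{1}{\left(\frac{9}{8} + \frac{\left(4 + 9 \left(1 + 9 + \sqrt{-2}\right)\right)^{2}}{8}\right) + 6465} = \frac{1}{\left(\frac{9}{8} + \frac{\left(4 + 9 \left(1 + 9 + i \sqrt{2}\right)\right)^{2}}{8}\right) + 6465} = \frac{1}{\left(\frac{9}{8} + \frac{\left(4 + 9 \left(10 + i \sqrt{2}\right)\right)^{2}}{8}\right) + 6465} = \frac{1}{\left(\frac{9}{8} + \frac{\left(4 + \left(90 + 9 i \sqrt{2}\right)\right)^{2}}{8}\right) + 6465} = \frac{1}{\left(\frac{9}{8} + \frac{\left(94 + 9 i \sqrt{2}\right)^{2}}{8}\right) + 6465} = \frac{1}{\frac{51729}{8} + \frac{\left(94 + 9 i \sqrt{2}\right)^{2}}{8}}$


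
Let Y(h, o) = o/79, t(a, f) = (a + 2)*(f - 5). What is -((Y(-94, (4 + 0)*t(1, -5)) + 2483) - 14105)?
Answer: 918258/79 ≈ 11624.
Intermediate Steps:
t(a, f) = (-5 + f)*(2 + a) (t(a, f) = (2 + a)*(-5 + f) = (-5 + f)*(2 + a))
Y(h, o) = o/79 (Y(h, o) = o*(1/79) = o/79)
-((Y(-94, (4 + 0)*t(1, -5)) + 2483) - 14105) = -((((4 + 0)*(-10 - 5*1 + 2*(-5) + 1*(-5)))/79 + 2483) - 14105) = -(((4*(-10 - 5 - 10 - 5))/79 + 2483) - 14105) = -(((4*(-30))/79 + 2483) - 14105) = -(((1/79)*(-120) + 2483) - 14105) = -((-120/79 + 2483) - 14105) = -(196037/79 - 14105) = -1*(-918258/79) = 918258/79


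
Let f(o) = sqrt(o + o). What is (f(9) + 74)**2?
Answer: 5494 + 444*sqrt(2) ≈ 6121.9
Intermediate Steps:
f(o) = sqrt(2)*sqrt(o) (f(o) = sqrt(2*o) = sqrt(2)*sqrt(o))
(f(9) + 74)**2 = (sqrt(2)*sqrt(9) + 74)**2 = (sqrt(2)*3 + 74)**2 = (3*sqrt(2) + 74)**2 = (74 + 3*sqrt(2))**2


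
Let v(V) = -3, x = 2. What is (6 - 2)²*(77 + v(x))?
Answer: 1184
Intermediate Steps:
(6 - 2)²*(77 + v(x)) = (6 - 2)²*(77 - 3) = 4²*74 = 16*74 = 1184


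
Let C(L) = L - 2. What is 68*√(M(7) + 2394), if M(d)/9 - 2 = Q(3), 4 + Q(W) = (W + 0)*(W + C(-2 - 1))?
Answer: 204*√258 ≈ 3276.7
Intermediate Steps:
C(L) = -2 + L
Q(W) = -4 + W*(-5 + W) (Q(W) = -4 + (W + 0)*(W + (-2 + (-2 - 1))) = -4 + W*(W + (-2 - 3)) = -4 + W*(W - 5) = -4 + W*(-5 + W))
M(d) = -72 (M(d) = 18 + 9*(-4 + 3² - 5*3) = 18 + 9*(-4 + 9 - 15) = 18 + 9*(-10) = 18 - 90 = -72)
68*√(M(7) + 2394) = 68*√(-72 + 2394) = 68*√2322 = 68*(3*√258) = 204*√258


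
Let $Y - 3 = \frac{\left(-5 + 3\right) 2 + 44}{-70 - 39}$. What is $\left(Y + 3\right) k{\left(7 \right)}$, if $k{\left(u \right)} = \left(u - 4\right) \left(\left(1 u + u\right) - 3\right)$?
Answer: $\frac{20262}{109} \approx 185.89$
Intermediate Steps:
$k{\left(u \right)} = \left(-4 + u\right) \left(-3 + 2 u\right)$ ($k{\left(u \right)} = \left(-4 + u\right) \left(\left(u + u\right) - 3\right) = \left(-4 + u\right) \left(2 u - 3\right) = \left(-4 + u\right) \left(-3 + 2 u\right)$)
$Y = \frac{287}{109}$ ($Y = 3 + \frac{\left(-5 + 3\right) 2 + 44}{-70 - 39} = 3 + \frac{\left(-2\right) 2 + 44}{-109} = 3 + \left(-4 + 44\right) \left(- \frac{1}{109}\right) = 3 + 40 \left(- \frac{1}{109}\right) = 3 - \frac{40}{109} = \frac{287}{109} \approx 2.633$)
$\left(Y + 3\right) k{\left(7 \right)} = \left(\frac{287}{109} + 3\right) \left(12 - 77 + 2 \cdot 7^{2}\right) = \frac{614 \left(12 - 77 + 2 \cdot 49\right)}{109} = \frac{614 \left(12 - 77 + 98\right)}{109} = \frac{614}{109} \cdot 33 = \frac{20262}{109}$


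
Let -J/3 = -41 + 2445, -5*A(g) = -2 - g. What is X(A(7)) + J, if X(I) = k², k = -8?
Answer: -7148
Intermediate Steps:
A(g) = ⅖ + g/5 (A(g) = -(-2 - g)/5 = ⅖ + g/5)
J = -7212 (J = -3*(-41 + 2445) = -3*2404 = -7212)
X(I) = 64 (X(I) = (-8)² = 64)
X(A(7)) + J = 64 - 7212 = -7148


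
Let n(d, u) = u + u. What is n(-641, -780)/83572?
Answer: -390/20893 ≈ -0.018667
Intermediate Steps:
n(d, u) = 2*u
n(-641, -780)/83572 = (2*(-780))/83572 = -1560*1/83572 = -390/20893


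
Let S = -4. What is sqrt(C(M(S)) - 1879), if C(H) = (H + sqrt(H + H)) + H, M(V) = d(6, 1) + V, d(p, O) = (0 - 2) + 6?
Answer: I*sqrt(1879) ≈ 43.347*I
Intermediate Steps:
d(p, O) = 4 (d(p, O) = -2 + 6 = 4)
M(V) = 4 + V
C(H) = 2*H + sqrt(2)*sqrt(H) (C(H) = (H + sqrt(2*H)) + H = (H + sqrt(2)*sqrt(H)) + H = 2*H + sqrt(2)*sqrt(H))
sqrt(C(M(S)) - 1879) = sqrt((2*(4 - 4) + sqrt(2)*sqrt(4 - 4)) - 1879) = sqrt((2*0 + sqrt(2)*sqrt(0)) - 1879) = sqrt((0 + sqrt(2)*0) - 1879) = sqrt((0 + 0) - 1879) = sqrt(0 - 1879) = sqrt(-1879) = I*sqrt(1879)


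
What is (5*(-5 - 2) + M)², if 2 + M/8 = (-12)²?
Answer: 1212201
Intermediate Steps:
M = 1136 (M = -16 + 8*(-12)² = -16 + 8*144 = -16 + 1152 = 1136)
(5*(-5 - 2) + M)² = (5*(-5 - 2) + 1136)² = (5*(-7) + 1136)² = (-35 + 1136)² = 1101² = 1212201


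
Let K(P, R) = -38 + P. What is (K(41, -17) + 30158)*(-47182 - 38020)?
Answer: -2569777522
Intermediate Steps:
(K(41, -17) + 30158)*(-47182 - 38020) = ((-38 + 41) + 30158)*(-47182 - 38020) = (3 + 30158)*(-85202) = 30161*(-85202) = -2569777522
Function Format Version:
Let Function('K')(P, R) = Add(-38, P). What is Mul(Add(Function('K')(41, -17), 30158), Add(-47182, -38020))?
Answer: -2569777522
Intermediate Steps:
Mul(Add(Function('K')(41, -17), 30158), Add(-47182, -38020)) = Mul(Add(Add(-38, 41), 30158), Add(-47182, -38020)) = Mul(Add(3, 30158), -85202) = Mul(30161, -85202) = -2569777522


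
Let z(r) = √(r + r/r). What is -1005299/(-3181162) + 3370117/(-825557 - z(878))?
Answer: -2041387095980868687/542025754335546985 + 3370117*√879/681544359370 ≈ -3.7661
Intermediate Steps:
z(r) = √(1 + r) (z(r) = √(r + 1) = √(1 + r))
-1005299/(-3181162) + 3370117/(-825557 - z(878)) = -1005299/(-3181162) + 3370117/(-825557 - √(1 + 878)) = -1005299*(-1/3181162) + 3370117/(-825557 - √879) = 1005299/3181162 + 3370117/(-825557 - √879)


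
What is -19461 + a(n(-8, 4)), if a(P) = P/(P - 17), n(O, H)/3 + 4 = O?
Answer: -1031397/53 ≈ -19460.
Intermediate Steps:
n(O, H) = -12 + 3*O
a(P) = P/(-17 + P)
-19461 + a(n(-8, 4)) = -19461 + (-12 + 3*(-8))/(-17 + (-12 + 3*(-8))) = -19461 + (-12 - 24)/(-17 + (-12 - 24)) = -19461 - 36/(-17 - 36) = -19461 - 36/(-53) = -19461 - 36*(-1/53) = -19461 + 36/53 = -1031397/53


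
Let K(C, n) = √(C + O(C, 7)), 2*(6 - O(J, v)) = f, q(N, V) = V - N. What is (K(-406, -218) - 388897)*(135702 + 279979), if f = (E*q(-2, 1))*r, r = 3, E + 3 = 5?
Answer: -161657093857 + 415681*I*√409 ≈ -1.6166e+11 + 8.4066e+6*I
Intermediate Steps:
E = 2 (E = -3 + 5 = 2)
f = 18 (f = (2*(1 - 1*(-2)))*3 = (2*(1 + 2))*3 = (2*3)*3 = 6*3 = 18)
O(J, v) = -3 (O(J, v) = 6 - ½*18 = 6 - 9 = -3)
K(C, n) = √(-3 + C) (K(C, n) = √(C - 3) = √(-3 + C))
(K(-406, -218) - 388897)*(135702 + 279979) = (√(-3 - 406) - 388897)*(135702 + 279979) = (√(-409) - 388897)*415681 = (I*√409 - 388897)*415681 = (-388897 + I*√409)*415681 = -161657093857 + 415681*I*√409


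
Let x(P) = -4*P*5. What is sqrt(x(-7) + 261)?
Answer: sqrt(401) ≈ 20.025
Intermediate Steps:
x(P) = -20*P
sqrt(x(-7) + 261) = sqrt(-20*(-7) + 261) = sqrt(140 + 261) = sqrt(401)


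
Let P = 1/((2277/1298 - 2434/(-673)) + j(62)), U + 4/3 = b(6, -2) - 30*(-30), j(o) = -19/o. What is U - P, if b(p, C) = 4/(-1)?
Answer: 16728068009/18701670 ≈ 894.47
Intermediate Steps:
b(p, C) = -4 (b(p, C) = 4*(-1) = -4)
U = 2684/3 (U = -4/3 + (-4 - 30*(-30)) = -4/3 + (-4 + 900) = -4/3 + 896 = 2684/3 ≈ 894.67)
P = 1230917/6233890 (P = 1/((2277/1298 - 2434/(-673)) - 19/62) = 1/((2277*(1/1298) - 2434*(-1/673)) - 19*1/62) = 1/((207/118 + 2434/673) - 19/62) = 1/(426523/79414 - 19/62) = 1/(6233890/1230917) = 1230917/6233890 ≈ 0.19746)
U - P = 2684/3 - 1*1230917/6233890 = 2684/3 - 1230917/6233890 = 16728068009/18701670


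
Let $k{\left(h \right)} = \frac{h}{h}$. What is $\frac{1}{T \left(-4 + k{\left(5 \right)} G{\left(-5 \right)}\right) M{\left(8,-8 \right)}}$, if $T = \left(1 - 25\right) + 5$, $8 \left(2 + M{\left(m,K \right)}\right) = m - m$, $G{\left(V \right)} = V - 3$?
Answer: $- \frac{1}{456} \approx -0.002193$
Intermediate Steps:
$k{\left(h \right)} = 1$
$G{\left(V \right)} = -3 + V$
$M{\left(m,K \right)} = -2$ ($M{\left(m,K \right)} = -2 + \frac{m - m}{8} = -2 + \frac{1}{8} \cdot 0 = -2 + 0 = -2$)
$T = -19$ ($T = -24 + 5 = -19$)
$\frac{1}{T \left(-4 + k{\left(5 \right)} G{\left(-5 \right)}\right) M{\left(8,-8 \right)}} = \frac{1}{- 19 \left(-4 + 1 \left(-3 - 5\right)\right) \left(-2\right)} = \frac{1}{- 19 \left(-4 + 1 \left(-8\right)\right) \left(-2\right)} = \frac{1}{- 19 \left(-4 - 8\right) \left(-2\right)} = \frac{1}{\left(-19\right) \left(-12\right) \left(-2\right)} = \frac{1}{228 \left(-2\right)} = \frac{1}{-456} = - \frac{1}{456}$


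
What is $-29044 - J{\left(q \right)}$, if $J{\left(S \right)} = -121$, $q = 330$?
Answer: $-28923$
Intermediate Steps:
$-29044 - J{\left(q \right)} = -29044 - -121 = -29044 + 121 = -28923$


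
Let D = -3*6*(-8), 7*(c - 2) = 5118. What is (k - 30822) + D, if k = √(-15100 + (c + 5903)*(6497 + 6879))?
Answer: -30678 + 2*√1087186849/7 ≈ -21257.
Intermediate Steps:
c = 5132/7 (c = 2 + (⅐)*5118 = 2 + 5118/7 = 5132/7 ≈ 733.14)
D = 144 (D = -18*(-8) = 144)
k = 2*√1087186849/7 (k = √(-15100 + (5132/7 + 5903)*(6497 + 6879)) = √(-15100 + (46453/7)*13376) = √(-15100 + 621355328/7) = √(621249628/7) = 2*√1087186849/7 ≈ 9420.7)
(k - 30822) + D = (2*√1087186849/7 - 30822) + 144 = (-30822 + 2*√1087186849/7) + 144 = -30678 + 2*√1087186849/7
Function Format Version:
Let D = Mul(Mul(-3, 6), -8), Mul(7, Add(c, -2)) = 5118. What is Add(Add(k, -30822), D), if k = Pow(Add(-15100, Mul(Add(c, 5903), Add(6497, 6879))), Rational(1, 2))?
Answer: Add(-30678, Mul(Rational(2, 7), Pow(1087186849, Rational(1, 2)))) ≈ -21257.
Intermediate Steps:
c = Rational(5132, 7) (c = Add(2, Mul(Rational(1, 7), 5118)) = Add(2, Rational(5118, 7)) = Rational(5132, 7) ≈ 733.14)
D = 144 (D = Mul(-18, -8) = 144)
k = Mul(Rational(2, 7), Pow(1087186849, Rational(1, 2))) (k = Pow(Add(-15100, Mul(Add(Rational(5132, 7), 5903), Add(6497, 6879))), Rational(1, 2)) = Pow(Add(-15100, Mul(Rational(46453, 7), 13376)), Rational(1, 2)) = Pow(Add(-15100, Rational(621355328, 7)), Rational(1, 2)) = Pow(Rational(621249628, 7), Rational(1, 2)) = Mul(Rational(2, 7), Pow(1087186849, Rational(1, 2))) ≈ 9420.7)
Add(Add(k, -30822), D) = Add(Add(Mul(Rational(2, 7), Pow(1087186849, Rational(1, 2))), -30822), 144) = Add(Add(-30822, Mul(Rational(2, 7), Pow(1087186849, Rational(1, 2)))), 144) = Add(-30678, Mul(Rational(2, 7), Pow(1087186849, Rational(1, 2))))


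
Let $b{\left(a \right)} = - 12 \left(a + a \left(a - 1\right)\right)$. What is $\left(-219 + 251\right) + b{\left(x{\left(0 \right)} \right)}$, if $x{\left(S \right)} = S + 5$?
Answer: $-268$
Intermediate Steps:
$x{\left(S \right)} = 5 + S$
$b{\left(a \right)} = - 12 a - 12 a \left(-1 + a\right)$ ($b{\left(a \right)} = - 12 \left(a + a \left(-1 + a\right)\right) = - 12 a - 12 a \left(-1 + a\right)$)
$\left(-219 + 251\right) + b{\left(x{\left(0 \right)} \right)} = \left(-219 + 251\right) - 12 \left(5 + 0\right)^{2} = 32 - 12 \cdot 5^{2} = 32 - 300 = -268$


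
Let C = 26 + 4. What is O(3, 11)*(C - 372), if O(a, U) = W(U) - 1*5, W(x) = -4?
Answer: 3078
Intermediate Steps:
C = 30
O(a, U) = -9 (O(a, U) = -4 - 1*5 = -4 - 5 = -9)
O(3, 11)*(C - 372) = -9*(30 - 372) = -9*(-342) = 3078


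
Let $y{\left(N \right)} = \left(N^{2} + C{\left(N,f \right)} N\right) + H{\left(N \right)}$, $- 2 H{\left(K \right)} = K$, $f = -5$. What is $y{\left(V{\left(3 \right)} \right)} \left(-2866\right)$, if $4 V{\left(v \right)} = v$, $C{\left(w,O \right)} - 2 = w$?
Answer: $- \frac{12897}{2} \approx -6448.5$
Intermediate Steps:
$C{\left(w,O \right)} = 2 + w$
$H{\left(K \right)} = - \frac{K}{2}$
$V{\left(v \right)} = \frac{v}{4}$
$y{\left(N \right)} = N^{2} - \frac{N}{2} + N \left(2 + N\right)$ ($y{\left(N \right)} = \left(N^{2} + \left(2 + N\right) N\right) - \frac{N}{2} = \left(N^{2} + N \left(2 + N\right)\right) - \frac{N}{2} = N^{2} - \frac{N}{2} + N \left(2 + N\right)$)
$y{\left(V{\left(3 \right)} \right)} \left(-2866\right) = \frac{\frac{1}{4} \cdot 3 \left(3 + 4 \cdot \frac{1}{4} \cdot 3\right)}{2} \left(-2866\right) = \frac{1}{2} \cdot \frac{3}{4} \left(3 + 4 \cdot \frac{3}{4}\right) \left(-2866\right) = \frac{1}{2} \cdot \frac{3}{4} \left(3 + 3\right) \left(-2866\right) = \frac{1}{2} \cdot \frac{3}{4} \cdot 6 \left(-2866\right) = \frac{9}{4} \left(-2866\right) = - \frac{12897}{2}$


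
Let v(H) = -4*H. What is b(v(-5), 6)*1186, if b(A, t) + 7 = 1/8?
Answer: -32615/4 ≈ -8153.8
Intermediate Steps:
b(A, t) = -55/8 (b(A, t) = -7 + 1/8 = -55/8)
b(v(-5), 6)*1186 = -55/8*1186 = -32615/4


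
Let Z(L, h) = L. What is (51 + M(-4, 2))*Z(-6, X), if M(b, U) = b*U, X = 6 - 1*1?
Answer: -258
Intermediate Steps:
X = 5 (X = 6 - 1 = 5)
M(b, U) = U*b
(51 + M(-4, 2))*Z(-6, X) = (51 + 2*(-4))*(-6) = (51 - 8)*(-6) = 43*(-6) = -258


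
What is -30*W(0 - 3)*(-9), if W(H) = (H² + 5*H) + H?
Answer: -2430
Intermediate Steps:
W(H) = H² + 6*H
-30*W(0 - 3)*(-9) = -30*(0 - 3)*(6 + (0 - 3))*(-9) = -(-90)*(6 - 3)*(-9) = -(-90)*3*(-9) = -30*(-9)*(-9) = 270*(-9) = -2430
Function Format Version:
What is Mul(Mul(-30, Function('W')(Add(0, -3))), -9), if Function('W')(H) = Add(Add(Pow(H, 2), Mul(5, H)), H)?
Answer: -2430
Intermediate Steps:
Function('W')(H) = Add(Pow(H, 2), Mul(6, H))
Mul(Mul(-30, Function('W')(Add(0, -3))), -9) = Mul(Mul(-30, Mul(Add(0, -3), Add(6, Add(0, -3)))), -9) = Mul(Mul(-30, Mul(-3, Add(6, -3))), -9) = Mul(Mul(-30, Mul(-3, 3)), -9) = Mul(Mul(-30, -9), -9) = Mul(270, -9) = -2430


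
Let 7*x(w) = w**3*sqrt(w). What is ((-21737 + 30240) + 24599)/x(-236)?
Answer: 115857*I*sqrt(59)/775511104 ≈ 0.0011475*I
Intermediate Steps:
x(w) = w**(7/2)/7 (x(w) = (w**3*sqrt(w))/7 = w**(7/2)/7)
((-21737 + 30240) + 24599)/x(-236) = ((-21737 + 30240) + 24599)/(((-236)**(7/2)/7)) = (8503 + 24599)/(((-26288512*I*sqrt(59))/7)) = 33102/((-26288512*I*sqrt(59)/7)) = 33102*(7*I*sqrt(59)/1551022208) = 115857*I*sqrt(59)/775511104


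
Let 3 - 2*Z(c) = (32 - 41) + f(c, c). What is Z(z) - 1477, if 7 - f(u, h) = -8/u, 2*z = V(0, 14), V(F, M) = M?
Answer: -20651/14 ≈ -1475.1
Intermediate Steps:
z = 7 (z = (1/2)*14 = 7)
f(u, h) = 7 + 8/u (f(u, h) = 7 - (-8)/u = 7 + 8/u)
Z(c) = 5/2 - 4/c (Z(c) = 3/2 - ((32 - 41) + (7 + 8/c))/2 = 3/2 - (-9 + (7 + 8/c))/2 = 3/2 - (-2 + 8/c)/2 = 3/2 + (1 - 4/c) = 5/2 - 4/c)
Z(z) - 1477 = (5/2 - 4/7) - 1477 = 27/14 - 1477 = -20651/14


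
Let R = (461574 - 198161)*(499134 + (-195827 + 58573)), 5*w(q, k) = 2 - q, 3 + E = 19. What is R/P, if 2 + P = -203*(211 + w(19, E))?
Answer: -119154870550/52681 ≈ -2.2618e+6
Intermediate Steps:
E = 16 (E = -3 + 19 = 16)
w(q, k) = ⅖ - q/5 (w(q, k) = (2 - q)/5 = ⅖ - q/5)
R = 95323896440 (R = 263413*(499134 - 137254) = 263413*361880 = 95323896440)
P = -210724/5 (P = -2 - 203*(211 + (⅖ - ⅕*19)) = -2 - 203*(211 + (⅖ - 19/5)) = -2 - 203*(211 - 17/5) = -2 - 203*1038/5 = -2 - 210714/5 = -210724/5 ≈ -42145.)
R/P = 95323896440/(-210724/5) = 95323896440*(-5/210724) = -119154870550/52681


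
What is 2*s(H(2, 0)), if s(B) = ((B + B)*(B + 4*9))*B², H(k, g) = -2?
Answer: -1088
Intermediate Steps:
s(B) = 2*B³*(36 + B) (s(B) = ((2*B)*(B + 36))*B² = ((2*B)*(36 + B))*B² = (2*B*(36 + B))*B² = 2*B³*(36 + B))
2*s(H(2, 0)) = 2*(2*(-2)³*(36 - 2)) = 2*(2*(-8)*34) = 2*(-544) = -1088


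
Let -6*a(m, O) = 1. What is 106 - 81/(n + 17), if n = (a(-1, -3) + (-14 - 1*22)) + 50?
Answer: 19124/185 ≈ 103.37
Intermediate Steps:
a(m, O) = -1/6 (a(m, O) = -1/6*1 = -1/6)
n = 83/6 (n = (-1/6 + (-14 - 1*22)) + 50 = (-1/6 + (-14 - 22)) + 50 = (-1/6 - 36) + 50 = -217/6 + 50 = 83/6 ≈ 13.833)
106 - 81/(n + 17) = 106 - 81/(83/6 + 17) = 106 - 81/185/6 = 106 - 81*6/185 = 106 - 486/185 = 19124/185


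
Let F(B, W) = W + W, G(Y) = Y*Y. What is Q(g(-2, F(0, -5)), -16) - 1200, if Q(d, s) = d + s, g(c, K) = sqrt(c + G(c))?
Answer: -1216 + sqrt(2) ≈ -1214.6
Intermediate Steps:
G(Y) = Y**2
F(B, W) = 2*W
g(c, K) = sqrt(c + c**2)
Q(g(-2, F(0, -5)), -16) - 1200 = (sqrt(-2*(1 - 2)) - 16) - 1200 = (sqrt(-2*(-1)) - 16) - 1200 = (sqrt(2) - 16) - 1200 = (-16 + sqrt(2)) - 1200 = -1216 + sqrt(2)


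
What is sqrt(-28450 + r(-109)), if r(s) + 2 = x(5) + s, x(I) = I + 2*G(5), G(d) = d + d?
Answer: 2*I*sqrt(7134) ≈ 168.93*I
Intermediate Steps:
G(d) = 2*d
x(I) = 20 + I (x(I) = I + 2*(2*5) = I + 2*10 = I + 20 = 20 + I)
r(s) = 23 + s (r(s) = -2 + ((20 + 5) + s) = -2 + (25 + s) = 23 + s)
sqrt(-28450 + r(-109)) = sqrt(-28450 + (23 - 109)) = sqrt(-28450 - 86) = sqrt(-28536) = 2*I*sqrt(7134)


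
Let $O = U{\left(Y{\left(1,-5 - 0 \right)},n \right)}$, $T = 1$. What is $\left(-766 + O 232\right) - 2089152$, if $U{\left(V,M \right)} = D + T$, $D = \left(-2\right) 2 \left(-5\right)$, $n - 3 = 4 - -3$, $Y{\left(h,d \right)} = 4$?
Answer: $-2085046$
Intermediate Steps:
$n = 10$ ($n = 3 + \left(4 - -3\right) = 3 + \left(4 + 3\right) = 3 + 7 = 10$)
$D = 20$ ($D = \left(-4\right) \left(-5\right) = 20$)
$U{\left(V,M \right)} = 21$ ($U{\left(V,M \right)} = 20 + 1 = 21$)
$O = 21$
$\left(-766 + O 232\right) - 2089152 = \left(-766 + 21 \cdot 232\right) - 2089152 = \left(-766 + 4872\right) - 2089152 = 4106 - 2089152 = -2085046$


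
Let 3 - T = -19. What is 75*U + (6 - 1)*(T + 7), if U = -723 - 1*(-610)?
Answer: -8330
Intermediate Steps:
T = 22 (T = 3 - 1*(-19) = 3 + 19 = 22)
U = -113 (U = -723 + 610 = -113)
75*U + (6 - 1)*(T + 7) = 75*(-113) + (6 - 1)*(22 + 7) = -8475 + 5*29 = -8475 + 145 = -8330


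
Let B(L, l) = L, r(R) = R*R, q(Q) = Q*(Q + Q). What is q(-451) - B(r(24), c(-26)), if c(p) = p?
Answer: 406226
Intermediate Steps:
q(Q) = 2*Q² (q(Q) = Q*(2*Q) = 2*Q²)
r(R) = R²
q(-451) - B(r(24), c(-26)) = 2*(-451)² - 1*24² = 2*203401 - 1*576 = 406802 - 576 = 406226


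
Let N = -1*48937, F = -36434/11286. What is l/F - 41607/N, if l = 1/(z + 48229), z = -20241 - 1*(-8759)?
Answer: 1031566144726/1213311532769 ≈ 0.85021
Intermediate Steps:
z = -11482 (z = -20241 + 8759 = -11482)
l = 1/36747 (l = 1/(-11482 + 48229) = 1/36747 ≈ 2.7213e-5)
F = -18217/5643 (F = -36434*1/11286 = -18217/5643 ≈ -3.2282)
N = -48937
l/F - 41607/N = 1/(36747*(-18217/5643)) - 41607/(-48937) = (1/36747)*(-5643/18217) - 41607*(-1/48937) = -209/24793337 + 41607/48937 = 1031566144726/1213311532769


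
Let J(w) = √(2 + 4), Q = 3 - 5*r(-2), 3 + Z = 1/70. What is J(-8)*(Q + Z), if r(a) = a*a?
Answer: -1399*√6/70 ≈ -48.955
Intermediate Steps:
r(a) = a²
Z = -209/70 (Z = -3 + 1/70 = -209/70 ≈ -2.9857)
Q = -17 (Q = 3 - 5*(-2)² = 3 - 5*4 = 3 - 20 = -17)
J(w) = √6
J(-8)*(Q + Z) = √6*(-17 - 209/70) = √6*(-1399/70) = -1399*√6/70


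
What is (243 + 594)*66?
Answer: 55242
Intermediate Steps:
(243 + 594)*66 = 837*66 = 55242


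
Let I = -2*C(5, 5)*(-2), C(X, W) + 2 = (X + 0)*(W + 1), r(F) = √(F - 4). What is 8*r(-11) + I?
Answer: 112 + 8*I*√15 ≈ 112.0 + 30.984*I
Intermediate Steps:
r(F) = √(-4 + F)
C(X, W) = -2 + X*(1 + W) (C(X, W) = -2 + (X + 0)*(W + 1) = -2 + X*(1 + W))
I = 112 (I = -2*(-2 + 5 + 5*5)*(-2) = -2*(-2 + 5 + 25)*(-2) = -2*28*(-2) = -56*(-2) = 112)
8*r(-11) + I = 8*√(-4 - 11) + 112 = 8*√(-15) + 112 = 8*(I*√15) + 112 = 8*I*√15 + 112 = 112 + 8*I*√15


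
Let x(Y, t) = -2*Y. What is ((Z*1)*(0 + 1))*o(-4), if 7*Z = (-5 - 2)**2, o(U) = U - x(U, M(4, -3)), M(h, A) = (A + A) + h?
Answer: -84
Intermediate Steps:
M(h, A) = h + 2*A (M(h, A) = 2*A + h = h + 2*A)
o(U) = 3*U (o(U) = U - (-2)*U = U + 2*U = 3*U)
Z = 7 (Z = (-5 - 2)**2/7 = (1/7)*(-7)**2 = (1/7)*49 = 7)
((Z*1)*(0 + 1))*o(-4) = ((7*1)*(0 + 1))*(3*(-4)) = (7*1)*(-12) = 7*(-12) = -84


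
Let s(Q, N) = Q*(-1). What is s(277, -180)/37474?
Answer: -277/37474 ≈ -0.0073918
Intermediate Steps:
s(Q, N) = -Q
s(277, -180)/37474 = -1*277/37474 = -277*1/37474 = -277/37474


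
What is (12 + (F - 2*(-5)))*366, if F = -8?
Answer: 5124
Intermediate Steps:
(12 + (F - 2*(-5)))*366 = (12 + (-8 - 2*(-5)))*366 = (12 + (-8 + 10))*366 = (12 + 2)*366 = 14*366 = 5124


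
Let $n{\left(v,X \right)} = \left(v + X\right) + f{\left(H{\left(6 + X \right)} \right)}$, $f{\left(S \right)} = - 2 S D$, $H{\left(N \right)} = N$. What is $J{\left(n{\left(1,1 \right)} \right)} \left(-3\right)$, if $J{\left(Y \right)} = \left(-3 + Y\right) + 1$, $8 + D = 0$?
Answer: $-336$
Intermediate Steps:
$D = -8$ ($D = -8 + 0 = -8$)
$f{\left(S \right)} = 16 S$ ($f{\left(S \right)} = - 2 S \left(-8\right) = 16 S$)
$n{\left(v,X \right)} = 96 + v + 17 X$ ($n{\left(v,X \right)} = \left(v + X\right) + 16 \left(6 + X\right) = \left(X + v\right) + \left(96 + 16 X\right) = 96 + v + 17 X$)
$J{\left(Y \right)} = -2 + Y$
$J{\left(n{\left(1,1 \right)} \right)} \left(-3\right) = \left(-2 + \left(96 + 1 + 17 \cdot 1\right)\right) \left(-3\right) = \left(-2 + \left(96 + 1 + 17\right)\right) \left(-3\right) = \left(-2 + 114\right) \left(-3\right) = 112 \left(-3\right) = -336$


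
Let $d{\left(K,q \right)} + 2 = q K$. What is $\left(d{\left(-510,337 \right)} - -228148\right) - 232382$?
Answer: $-176106$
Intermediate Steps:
$d{\left(K,q \right)} = -2 + K q$ ($d{\left(K,q \right)} = -2 + q K = -2 + K q$)
$\left(d{\left(-510,337 \right)} - -228148\right) - 232382 = \left(\left(-2 - 171870\right) - -228148\right) - 232382 = \left(\left(-2 - 171870\right) + 228148\right) - 232382 = \left(-171872 + 228148\right) - 232382 = 56276 - 232382 = -176106$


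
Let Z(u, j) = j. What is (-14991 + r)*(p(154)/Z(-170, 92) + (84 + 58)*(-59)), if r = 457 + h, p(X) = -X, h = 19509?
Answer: -1917688375/46 ≈ -4.1689e+7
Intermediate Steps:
r = 19966 (r = 457 + 19509 = 19966)
(-14991 + r)*(p(154)/Z(-170, 92) + (84 + 58)*(-59)) = (-14991 + 19966)*(-1*154/92 + (84 + 58)*(-59)) = 4975*(-154*1/92 + 142*(-59)) = 4975*(-77/46 - 8378) = 4975*(-385465/46) = -1917688375/46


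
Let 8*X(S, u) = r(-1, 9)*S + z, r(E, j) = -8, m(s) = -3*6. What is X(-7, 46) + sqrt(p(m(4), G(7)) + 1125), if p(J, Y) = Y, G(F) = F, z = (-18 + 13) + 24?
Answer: 75/8 + 2*sqrt(283) ≈ 43.020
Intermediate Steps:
m(s) = -18
z = 19 (z = -5 + 24 = 19)
X(S, u) = 19/8 - S (X(S, u) = (-8*S + 19)/8 = (19 - 8*S)/8 = 19/8 - S)
X(-7, 46) + sqrt(p(m(4), G(7)) + 1125) = (19/8 - 1*(-7)) + sqrt(7 + 1125) = (19/8 + 7) + sqrt(1132) = 75/8 + 2*sqrt(283)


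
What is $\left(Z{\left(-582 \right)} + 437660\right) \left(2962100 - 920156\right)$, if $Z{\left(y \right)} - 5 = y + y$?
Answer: $891310597944$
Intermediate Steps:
$Z{\left(y \right)} = 5 + 2 y$ ($Z{\left(y \right)} = 5 + \left(y + y\right) = 5 + 2 y$)
$\left(Z{\left(-582 \right)} + 437660\right) \left(2962100 - 920156\right) = \left(\left(5 + 2 \left(-582\right)\right) + 437660\right) \left(2962100 - 920156\right) = \left(\left(5 - 1164\right) + 437660\right) 2041944 = \left(-1159 + 437660\right) 2041944 = 436501 \cdot 2041944 = 891310597944$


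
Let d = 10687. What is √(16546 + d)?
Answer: √27233 ≈ 165.02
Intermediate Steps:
√(16546 + d) = √(16546 + 10687) = √27233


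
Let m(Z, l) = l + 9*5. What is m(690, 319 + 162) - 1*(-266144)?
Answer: 266670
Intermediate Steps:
m(Z, l) = 45 + l (m(Z, l) = l + 45 = 45 + l)
m(690, 319 + 162) - 1*(-266144) = (45 + (319 + 162)) - 1*(-266144) = (45 + 481) + 266144 = 526 + 266144 = 266670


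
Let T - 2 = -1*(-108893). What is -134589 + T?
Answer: -25694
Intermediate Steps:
T = 108895 (T = 2 - 1*(-108893) = 2 + 108893 = 108895)
-134589 + T = -134589 + 108895 = -25694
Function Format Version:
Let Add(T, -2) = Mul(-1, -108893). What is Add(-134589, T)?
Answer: -25694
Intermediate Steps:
T = 108895 (T = Add(2, Mul(-1, -108893)) = Add(2, 108893) = 108895)
Add(-134589, T) = Add(-134589, 108895) = -25694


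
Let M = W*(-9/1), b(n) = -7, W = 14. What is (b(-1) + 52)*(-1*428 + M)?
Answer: -24930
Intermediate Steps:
M = -126 (M = 14*(-9/1) = 14*(-9*1) = 14*(-9) = -126)
(b(-1) + 52)*(-1*428 + M) = (-7 + 52)*(-1*428 - 126) = 45*(-428 - 126) = 45*(-554) = -24930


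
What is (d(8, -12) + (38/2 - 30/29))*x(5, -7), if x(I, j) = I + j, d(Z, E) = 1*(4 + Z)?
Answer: -1738/29 ≈ -59.931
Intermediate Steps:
d(Z, E) = 4 + Z
(d(8, -12) + (38/2 - 30/29))*x(5, -7) = ((4 + 8) + (38/2 - 30/29))*(5 - 7) = (12 + (38*(½) - 30*1/29))*(-2) = (12 + (19 - 30/29))*(-2) = (12 + 521/29)*(-2) = (869/29)*(-2) = -1738/29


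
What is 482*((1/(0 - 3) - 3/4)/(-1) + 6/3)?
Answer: 8917/6 ≈ 1486.2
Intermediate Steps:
482*((1/(0 - 3) - 3/4)/(-1) + 6/3) = 482*((1/(-3) - 3/4)*(-1) + 6*(⅓)) = 482*((-⅓ - 1*¾)*(-1) + 2) = 482*((-⅓ - ¾)*(-1) + 2) = 482*(-13/12*(-1) + 2) = 482*(13/12 + 2) = 482*(37/12) = 8917/6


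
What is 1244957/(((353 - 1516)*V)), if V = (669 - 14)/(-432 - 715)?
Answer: 1427965679/761765 ≈ 1874.5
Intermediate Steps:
V = -655/1147 (V = 655/(-1147) = 655*(-1/1147) = -655/1147 ≈ -0.57105)
1244957/(((353 - 1516)*V)) = 1244957/(((353 - 1516)*(-655/1147))) = 1244957/((-1163*(-655/1147))) = 1244957/(761765/1147) = 1244957*(1147/761765) = 1427965679/761765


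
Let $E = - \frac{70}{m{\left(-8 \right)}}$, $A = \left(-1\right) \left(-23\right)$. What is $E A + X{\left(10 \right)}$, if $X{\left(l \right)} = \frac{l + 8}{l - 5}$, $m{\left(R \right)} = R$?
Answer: $\frac{4097}{20} \approx 204.85$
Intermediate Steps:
$X{\left(l \right)} = \frac{8 + l}{-5 + l}$
$A = 23$
$E = \frac{35}{4}$ ($E = - \frac{70}{-8} = \left(-70\right) \left(- \frac{1}{8}\right) = \frac{35}{4} \approx 8.75$)
$E A + X{\left(10 \right)} = \frac{35}{4} \cdot 23 + \frac{8 + 10}{-5 + 10} = \frac{805}{4} + \frac{1}{5} \cdot 18 = \frac{805}{4} + \frac{18}{5} = \frac{4097}{20}$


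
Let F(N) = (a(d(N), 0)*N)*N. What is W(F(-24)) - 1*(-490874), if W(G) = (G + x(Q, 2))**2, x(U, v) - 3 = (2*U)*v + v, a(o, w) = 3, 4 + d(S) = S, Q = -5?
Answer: 3425243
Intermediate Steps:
d(S) = -4 + S
x(U, v) = 3 + v + 2*U*v (x(U, v) = 3 + ((2*U)*v + v) = 3 + (2*U*v + v) = 3 + (v + 2*U*v) = 3 + v + 2*U*v)
F(N) = 3*N**2 (F(N) = (3*N)*N = 3*N**2)
W(G) = (-15 + G)**2 (W(G) = (G + (3 + 2 + 2*(-5)*2))**2 = (G + (3 + 2 - 20))**2 = (G - 15)**2 = (-15 + G)**2)
W(F(-24)) - 1*(-490874) = (-15 + 3*(-24)**2)**2 - 1*(-490874) = (-15 + 3*576)**2 + 490874 = (-15 + 1728)**2 + 490874 = 1713**2 + 490874 = 2934369 + 490874 = 3425243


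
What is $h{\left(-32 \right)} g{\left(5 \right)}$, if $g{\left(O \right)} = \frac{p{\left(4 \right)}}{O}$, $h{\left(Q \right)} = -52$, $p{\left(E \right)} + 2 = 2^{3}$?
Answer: $- \frac{312}{5} \approx -62.4$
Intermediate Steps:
$p{\left(E \right)} = 6$ ($p{\left(E \right)} = -2 + 2^{3} = -2 + 8 = 6$)
$g{\left(O \right)} = \frac{6}{O}$
$h{\left(-32 \right)} g{\left(5 \right)} = - 52 \cdot \frac{6}{5} = - 52 \cdot 6 \cdot \frac{1}{5} = \left(-52\right) \frac{6}{5} = - \frac{312}{5}$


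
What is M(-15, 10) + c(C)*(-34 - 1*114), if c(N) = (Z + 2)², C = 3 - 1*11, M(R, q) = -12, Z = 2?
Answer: -2380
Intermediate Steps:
C = -8 (C = 3 - 11 = -8)
c(N) = 16 (c(N) = (2 + 2)² = 4² = 16)
M(-15, 10) + c(C)*(-34 - 1*114) = -12 + 16*(-34 - 1*114) = -12 + 16*(-34 - 114) = -12 + 16*(-148) = -12 - 2368 = -2380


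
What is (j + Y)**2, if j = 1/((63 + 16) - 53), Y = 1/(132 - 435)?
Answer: 76729/62062884 ≈ 0.0012363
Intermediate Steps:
Y = -1/303 (Y = 1/(-303) = -1/303 ≈ -0.0033003)
j = 1/26 (j = 1/(79 - 53) = 1/26 ≈ 0.038462)
(j + Y)**2 = (1/26 - 1/303)**2 = (277/7878)**2 = 76729/62062884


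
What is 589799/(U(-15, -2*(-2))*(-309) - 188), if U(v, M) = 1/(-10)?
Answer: -5897990/1571 ≈ -3754.3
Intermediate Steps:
U(v, M) = -⅒
589799/(U(-15, -2*(-2))*(-309) - 188) = 589799/(-⅒*(-309) - 188) = 589799/(309/10 - 188) = 589799/(-1571/10) = 589799*(-10/1571) = -5897990/1571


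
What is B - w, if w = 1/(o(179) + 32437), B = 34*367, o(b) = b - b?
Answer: 404748885/32437 ≈ 12478.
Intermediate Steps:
o(b) = 0
B = 12478
w = 1/32437 (w = 1/(0 + 32437) = 1/32437 ≈ 3.0829e-5)
B - w = 12478 - 1*1/32437 = 12478 - 1/32437 = 404748885/32437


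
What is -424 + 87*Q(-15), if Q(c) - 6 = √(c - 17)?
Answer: 98 + 348*I*√2 ≈ 98.0 + 492.15*I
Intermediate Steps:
Q(c) = 6 + √(-17 + c) (Q(c) = 6 + √(c - 17) = 6 + √(-17 + c))
-424 + 87*Q(-15) = -424 + 87*(6 + √(-17 - 15)) = -424 + 87*(6 + √(-32)) = -424 + 87*(6 + 4*I*√2) = -424 + (522 + 348*I*√2) = 98 + 348*I*√2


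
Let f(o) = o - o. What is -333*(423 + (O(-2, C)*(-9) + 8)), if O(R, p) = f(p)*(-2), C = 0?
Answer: -143523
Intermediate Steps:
f(o) = 0
O(R, p) = 0 (O(R, p) = 0*(-2) = 0)
-333*(423 + (O(-2, C)*(-9) + 8)) = -333*(423 + (0*(-9) + 8)) = -333*(423 + (0 + 8)) = -333*(423 + 8) = -333*431 = -143523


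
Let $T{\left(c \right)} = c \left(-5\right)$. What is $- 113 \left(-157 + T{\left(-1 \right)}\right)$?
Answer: $17176$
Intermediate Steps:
$T{\left(c \right)} = - 5 c$
$- 113 \left(-157 + T{\left(-1 \right)}\right) = - 113 \left(-157 - -5\right) = - 113 \left(-157 + 5\right) = \left(-113\right) \left(-152\right) = 17176$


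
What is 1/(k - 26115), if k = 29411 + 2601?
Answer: 1/5897 ≈ 0.00016958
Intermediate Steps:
k = 32012
1/(k - 26115) = 1/(32012 - 26115) = 1/5897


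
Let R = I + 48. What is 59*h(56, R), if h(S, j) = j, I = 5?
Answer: 3127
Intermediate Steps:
R = 53 (R = 5 + 48 = 53)
59*h(56, R) = 59*53 = 3127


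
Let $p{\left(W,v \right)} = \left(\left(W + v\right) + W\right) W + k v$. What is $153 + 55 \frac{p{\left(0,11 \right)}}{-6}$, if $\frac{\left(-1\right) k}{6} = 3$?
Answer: $1968$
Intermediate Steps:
$k = -18$ ($k = \left(-6\right) 3 = -18$)
$p{\left(W,v \right)} = - 18 v + W \left(v + 2 W\right)$ ($p{\left(W,v \right)} = \left(\left(W + v\right) + W\right) W - 18 v = \left(v + 2 W\right) W - 18 v = W \left(v + 2 W\right) - 18 v = - 18 v + W \left(v + 2 W\right)$)
$153 + 55 \frac{p{\left(0,11 \right)}}{-6} = 153 + 55 \frac{\left(-18\right) 11 + 2 \cdot 0^{2} + 0 \cdot 11}{-6} = 153 + 55 \left(-198 + 2 \cdot 0 + 0\right) \left(- \frac{1}{6}\right) = 153 + 55 \left(-198 + 0 + 0\right) \left(- \frac{1}{6}\right) = 153 + 55 \left(\left(-198\right) \left(- \frac{1}{6}\right)\right) = 153 + 55 \cdot 33 = 153 + 1815 = 1968$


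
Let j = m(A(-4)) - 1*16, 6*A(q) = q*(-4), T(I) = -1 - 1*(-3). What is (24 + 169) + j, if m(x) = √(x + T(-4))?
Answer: 177 + √42/3 ≈ 179.16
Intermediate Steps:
T(I) = 2 (T(I) = -1 + 3 = 2)
A(q) = -2*q/3 (A(q) = (q*(-4))/6 = (-4*q)/6 = -2*q/3)
m(x) = √(2 + x) (m(x) = √(x + 2) = √(2 + x))
j = -16 + √42/3 (j = √(2 - ⅔*(-4)) - 1*16 = √(2 + 8/3) - 16 = √(14/3) - 16 = √42/3 - 16 = -16 + √42/3 ≈ -13.840)
(24 + 169) + j = (24 + 169) + (-16 + √42/3) = 193 + (-16 + √42/3) = 177 + √42/3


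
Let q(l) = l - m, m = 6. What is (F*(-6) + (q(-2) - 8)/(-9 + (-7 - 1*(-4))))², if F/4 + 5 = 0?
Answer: 132496/9 ≈ 14722.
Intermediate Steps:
F = -20 (F = -20 + 4*0 = -20 + 0 = -20)
q(l) = -6 + l (q(l) = l - 1*6 = l - 6 = -6 + l)
(F*(-6) + (q(-2) - 8)/(-9 + (-7 - 1*(-4))))² = (-20*(-6) + ((-6 - 2) - 8)/(-9 + (-7 - 1*(-4))))² = (120 + (-8 - 8)/(-9 + (-7 + 4)))² = (120 - 16/(-9 - 3))² = (120 - 16/(-12))² = (120 - 16*(-1/12))² = (120 + 4/3)² = (364/3)² = 132496/9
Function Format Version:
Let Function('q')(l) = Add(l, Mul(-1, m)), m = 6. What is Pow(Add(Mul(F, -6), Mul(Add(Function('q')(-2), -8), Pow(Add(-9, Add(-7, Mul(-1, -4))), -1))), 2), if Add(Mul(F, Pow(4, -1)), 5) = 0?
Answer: Rational(132496, 9) ≈ 14722.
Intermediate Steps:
F = -20 (F = Add(-20, Mul(4, 0)) = Add(-20, 0) = -20)
Function('q')(l) = Add(-6, l) (Function('q')(l) = Add(l, Mul(-1, 6)) = Add(l, -6) = Add(-6, l))
Pow(Add(Mul(F, -6), Mul(Add(Function('q')(-2), -8), Pow(Add(-9, Add(-7, Mul(-1, -4))), -1))), 2) = Pow(Add(Mul(-20, -6), Mul(Add(Add(-6, -2), -8), Pow(Add(-9, Add(-7, Mul(-1, -4))), -1))), 2) = Pow(Add(120, Mul(Add(-8, -8), Pow(Add(-9, Add(-7, 4)), -1))), 2) = Pow(Add(120, Mul(-16, Pow(Add(-9, -3), -1))), 2) = Pow(Add(120, Mul(-16, Pow(-12, -1))), 2) = Pow(Add(120, Mul(-16, Rational(-1, 12))), 2) = Pow(Add(120, Rational(4, 3)), 2) = Pow(Rational(364, 3), 2) = Rational(132496, 9)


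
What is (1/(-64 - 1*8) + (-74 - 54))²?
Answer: 84953089/5184 ≈ 16388.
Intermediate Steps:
(1/(-64 - 1*8) + (-74 - 54))² = (1/(-64 - 8) - 128)² = (1/(-72) - 128)² = (-1/72 - 128)² = (-9217/72)² = 84953089/5184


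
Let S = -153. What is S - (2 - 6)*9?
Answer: -117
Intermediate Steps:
S - (2 - 6)*9 = -153 - (2 - 6)*9 = -153 - (-4)*9 = -153 - 1*(-36) = -153 + 36 = -117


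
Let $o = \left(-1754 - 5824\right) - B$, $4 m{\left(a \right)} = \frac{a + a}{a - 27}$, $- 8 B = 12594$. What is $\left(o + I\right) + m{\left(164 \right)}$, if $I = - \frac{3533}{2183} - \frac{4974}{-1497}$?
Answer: $- \frac{3582538213503}{596945716} \approx -6001.4$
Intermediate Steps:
$B = - \frac{6297}{4}$ ($B = \left(- \frac{1}{8}\right) 12594 = - \frac{6297}{4} \approx -1574.3$)
$m{\left(a \right)} = \frac{a}{2 \left(-27 + a\right)}$ ($m{\left(a \right)} = \frac{\left(a + a\right) \frac{1}{a - 27}}{4} = \frac{2 a \frac{1}{-27 + a}}{4} = \frac{a}{2 \left(-27 + a\right)}$)
$I = \frac{1856447}{1089317}$ ($I = \left(-3533\right) \frac{1}{2183} - - \frac{1658}{499} = - \frac{3533}{2183} + \frac{1658}{499} = \frac{1856447}{1089317} \approx 1.7042$)
$o = - \frac{24015}{4}$ ($o = \left(-1754 - 5824\right) - - \frac{6297}{4} = -7578 + \frac{6297}{4} = - \frac{24015}{4} \approx -6003.8$)
$\left(o + I\right) + m{\left(164 \right)} = \left(- \frac{24015}{4} + \frac{1856447}{1089317}\right) + \frac{1}{2} \cdot 164 \frac{1}{-27 + 164} = - \frac{26152521967}{4357268} + \frac{1}{2} \cdot 164 \cdot \frac{1}{137} = - \frac{26152521967}{4357268} + \frac{82}{137} = - \frac{3582538213503}{596945716}$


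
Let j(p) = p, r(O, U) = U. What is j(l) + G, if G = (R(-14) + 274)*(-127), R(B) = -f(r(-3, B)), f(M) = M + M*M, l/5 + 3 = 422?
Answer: -9589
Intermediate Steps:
l = 2095 (l = -15 + 5*422 = -15 + 2110 = 2095)
f(M) = M + M**2
R(B) = -B*(1 + B)
G = -11684 (G = (-1*(-14)*(1 - 14) + 274)*(-127) = (-1*(-14)*(-13) + 274)*(-127) = (-182 + 274)*(-127) = 92*(-127) = -11684)
j(l) + G = 2095 - 11684 = -9589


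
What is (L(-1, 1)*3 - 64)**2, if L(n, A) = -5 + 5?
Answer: 4096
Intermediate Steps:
L(n, A) = 0
(L(-1, 1)*3 - 64)**2 = (0*3 - 64)**2 = (0 - 64)**2 = (-64)**2 = 4096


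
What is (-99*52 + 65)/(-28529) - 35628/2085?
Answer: -335277719/19827655 ≈ -16.910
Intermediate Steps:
(-99*52 + 65)/(-28529) - 35628/2085 = (-5148 + 65)*(-1/28529) - 35628*1/2085 = -5083*(-1/28529) - 11876/695 = 5083/28529 - 11876/695 = -335277719/19827655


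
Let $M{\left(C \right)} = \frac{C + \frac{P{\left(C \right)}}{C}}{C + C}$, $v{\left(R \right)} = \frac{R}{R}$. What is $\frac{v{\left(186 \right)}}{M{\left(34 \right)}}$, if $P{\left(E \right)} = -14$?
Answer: $\frac{1156}{571} \approx 2.0245$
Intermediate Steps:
$v{\left(R \right)} = 1$
$M{\left(C \right)} = \frac{C - \frac{14}{C}}{2 C}$ ($M{\left(C \right)} = \frac{C - \frac{14}{C}}{C + C} = \frac{C - \frac{14}{C}}{2 C}$)
$\frac{v{\left(186 \right)}}{M{\left(34 \right)}} = 1 \frac{1}{\frac{1}{2} - \frac{7}{1156}} = 1 \frac{1}{\frac{571}{1156}} = 1 \cdot \frac{1156}{571} = \frac{1156}{571}$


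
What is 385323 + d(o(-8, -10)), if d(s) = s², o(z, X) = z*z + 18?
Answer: 392047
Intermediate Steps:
o(z, X) = 18 + z² (o(z, X) = z² + 18 = 18 + z²)
385323 + d(o(-8, -10)) = 385323 + (18 + (-8)²)² = 385323 + (18 + 64)² = 385323 + 82² = 385323 + 6724 = 392047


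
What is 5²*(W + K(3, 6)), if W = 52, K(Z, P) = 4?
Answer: 1400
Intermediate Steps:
5²*(W + K(3, 6)) = 5²*(52 + 4) = 25*56 = 1400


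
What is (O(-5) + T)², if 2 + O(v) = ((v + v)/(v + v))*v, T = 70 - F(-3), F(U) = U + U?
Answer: 4761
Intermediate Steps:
F(U) = 2*U
T = 76 (T = 70 - 2*(-3) = 70 - 1*(-6) = 70 + 6 = 76)
O(v) = -2 + v (O(v) = -2 + ((v + v)/(v + v))*v = -2 + ((2*v)/((2*v)))*v = -2 + ((2*v)*(1/(2*v)))*v = -2 + 1*v = -2 + v)
(O(-5) + T)² = ((-2 - 5) + 76)² = (-7 + 76)² = 69² = 4761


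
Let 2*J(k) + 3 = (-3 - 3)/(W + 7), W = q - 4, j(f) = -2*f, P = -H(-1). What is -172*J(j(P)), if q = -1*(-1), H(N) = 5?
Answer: 387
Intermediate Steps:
q = 1
P = -5 (P = -1*5 = -5)
W = -3 (W = 1 - 4 = -3)
J(k) = -9/4 (J(k) = -3/2 + ((-3 - 3)/(-3 + 7))/2 = -3/2 + (-6/4)/2 = -3/2 + (-6*¼)/2 = -3/2 + (½)*(-3/2) = -3/2 - ¾ = -9/4)
-172*J(j(P)) = -172*(-9/4) = 387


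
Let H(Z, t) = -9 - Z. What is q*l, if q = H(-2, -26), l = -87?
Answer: 609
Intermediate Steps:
q = -7 (q = -9 - 1*(-2) = -9 + 2 = -7)
q*l = -7*(-87) = 609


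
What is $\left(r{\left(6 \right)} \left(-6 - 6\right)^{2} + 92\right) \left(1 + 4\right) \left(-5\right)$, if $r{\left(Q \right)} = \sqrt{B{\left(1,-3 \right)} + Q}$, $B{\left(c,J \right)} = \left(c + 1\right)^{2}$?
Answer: $-2300 - 3600 \sqrt{10} \approx -13684.0$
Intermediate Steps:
$B{\left(c,J \right)} = \left(1 + c\right)^{2}$
$r{\left(Q \right)} = \sqrt{4 + Q}$ ($r{\left(Q \right)} = \sqrt{\left(1 + 1\right)^{2} + Q} = \sqrt{2^{2} + Q} = \sqrt{4 + Q}$)
$\left(r{\left(6 \right)} \left(-6 - 6\right)^{2} + 92\right) \left(1 + 4\right) \left(-5\right) = \left(\sqrt{4 + 6} \left(-6 - 6\right)^{2} + 92\right) \left(1 + 4\right) \left(-5\right) = \left(\sqrt{10} \left(-12\right)^{2} + 92\right) 5 \left(-5\right) = \left(\sqrt{10} \cdot 144 + 92\right) \left(-25\right) = \left(144 \sqrt{10} + 92\right) \left(-25\right) = \left(92 + 144 \sqrt{10}\right) \left(-25\right) = -2300 - 3600 \sqrt{10}$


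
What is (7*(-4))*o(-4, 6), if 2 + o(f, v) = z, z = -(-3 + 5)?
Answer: 112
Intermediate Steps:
z = -2 (z = -1*2 = -2)
o(f, v) = -4 (o(f, v) = -2 - 2 = -4)
(7*(-4))*o(-4, 6) = (7*(-4))*(-4) = -28*(-4) = 112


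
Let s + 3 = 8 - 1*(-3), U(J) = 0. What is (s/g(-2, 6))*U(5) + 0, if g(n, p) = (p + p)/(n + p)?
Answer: 0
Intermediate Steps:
g(n, p) = 2*p/(n + p) (g(n, p) = (2*p)/(n + p) = 2*p/(n + p))
s = 8 (s = -3 + (8 - 1*(-3)) = -3 + (8 + 3) = -3 + 11 = 8)
(s/g(-2, 6))*U(5) + 0 = (8/((2*6/(-2 + 6))))*0 + 0 = (8/((2*6/4)))*0 + 0 = (8/((2*6*(1/4))))*0 + 0 = (8/3)*0 + 0 = 0 + 0 = 0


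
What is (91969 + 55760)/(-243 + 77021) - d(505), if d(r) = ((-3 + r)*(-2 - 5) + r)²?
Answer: -695154083289/76778 ≈ -9.0541e+6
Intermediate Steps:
d(r) = (21 - 6*r)² (d(r) = ((-3 + r)*(-7) + r)² = ((21 - 7*r) + r)² = (21 - 6*r)²)
(91969 + 55760)/(-243 + 77021) - d(505) = (91969 + 55760)/(-243 + 77021) - 9*(-7 + 2*505)² = 147729/76778 - 9*(-7 + 1010)² = 147729*(1/76778) - 9*1003² = 147729/76778 - 9*1006009 = 147729/76778 - 1*9054081 = 147729/76778 - 9054081 = -695154083289/76778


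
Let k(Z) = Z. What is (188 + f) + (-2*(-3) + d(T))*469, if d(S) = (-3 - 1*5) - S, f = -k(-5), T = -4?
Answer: 1131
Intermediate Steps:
f = 5 (f = -1*(-5) = 5)
d(S) = -8 - S (d(S) = (-3 - 5) - S = -8 - S)
(188 + f) + (-2*(-3) + d(T))*469 = (188 + 5) + (-2*(-3) + (-8 - 1*(-4)))*469 = 193 + (6 + (-8 + 4))*469 = 193 + (6 - 4)*469 = 193 + 2*469 = 193 + 938 = 1131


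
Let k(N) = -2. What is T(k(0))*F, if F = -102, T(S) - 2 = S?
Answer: 0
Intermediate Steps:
T(S) = 2 + S
T(k(0))*F = (2 - 2)*(-102) = 0*(-102) = 0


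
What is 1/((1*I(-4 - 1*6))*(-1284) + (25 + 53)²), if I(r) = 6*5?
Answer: -1/32436 ≈ -3.0830e-5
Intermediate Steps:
I(r) = 30
1/((1*I(-4 - 1*6))*(-1284) + (25 + 53)²) = 1/((1*30)*(-1284) + (25 + 53)²) = 1/(30*(-1284) + 78²) = 1/(-38520 + 6084) = 1/(-32436) = -1/32436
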